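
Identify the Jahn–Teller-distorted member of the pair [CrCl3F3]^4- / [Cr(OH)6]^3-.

[CrCl3F3]^4-: Ligand charges: each chloride is −1; each fluoride is −1. With an overall charge of −4 the chromium centre must be in the +2 oxidation state. Chromium is a group-6 element; Cr(II) is therefore d⁴. Chloride and fluoride are weak-field ligands for a first-row metal, so the complex is high-spin. The t₂g³e_g¹ (high-spin) configuration has an unevenly filled e_g set; the Jahn–Teller theorem predicts a tetragonal distortion (typically axial elongation) to lift the degeneracy.
[Cr(OH)6]^3-: Summing ligand charges against the −3 overall charge gives an oxidation state of +3 for chromium. Cr sits in group 6, so the d-electron count is 6 − 3 = 3. The d³ configuration leaves the e_g set evenly filled (or empty) — no strong Jahn–Teller driving force.

[CrCl3F3]^4-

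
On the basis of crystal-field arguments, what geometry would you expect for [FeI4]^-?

Each iodide is −1; balancing the −1 overall charge requires Fe(III).
Iron is a group-8 element; Fe(III) is therefore d⁵.
With 4 monodentate ligands the coordination number is 4.
Iodide is a weak-field ligand.
A high-spin d⁵ ion has zero CFSE in either geometry, so four ligands adopt the sterically favoured tetrahedral geometry.

tetrahedral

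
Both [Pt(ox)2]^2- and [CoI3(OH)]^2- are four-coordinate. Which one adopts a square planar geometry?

[Pt(ox)2]^2-

For [Pt(ox)2]^2-: Summing ligand charges against the −2 overall charge gives an oxidation state of +2 for platinum. Platinum is a group-10 element; Pt(II) is therefore d⁸. A 5d d⁸ ion has a large crystal-field splitting; square planar leaves the high-energy d_{x²−y²} orbital empty and maximises CFSE. → square planar.
For [CoI3(OH)]^2-: Summing ligand charges against the −2 overall charge gives an oxidation state of +2 for cobalt. Group 9 minus oxidation state 2 gives a d⁷ configuration. For a high-spin 3d d⁷ ion with weak-field ligands the small Δₜ gives little square-planar CFSE advantage, so four ligands adopt the sterically favoured tetrahedral geometry. → tetrahedral.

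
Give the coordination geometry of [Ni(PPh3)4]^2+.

Triphenylphosphine is neutral; balancing the +2 overall charge requires Ni(II).
Group 10 minus oxidation state 2 gives a d⁸ configuration.
With 4 monodentate ligands the coordination number is 4.
Triphenylphosphine is a strong-field ligand (high in the spectrochemical series).
A 3d d⁸ ion with strong-field ligands gains enough CFSE to favour square planar over tetrahedral.

square planar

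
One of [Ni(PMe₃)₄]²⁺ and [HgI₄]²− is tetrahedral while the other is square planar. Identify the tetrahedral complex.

[HgI₄]²−

For [Ni(PMe₃)₄]²⁺: Summing ligand charges against the +2 overall charge gives an oxidation state of +2 for nickel. Group 10 minus oxidation state 2 gives a d⁸ configuration. Trimethylphosphine is a strong-field ligand (high in the spectrochemical series). A 3d d⁸ ion with strong-field ligands gains enough CFSE to favour square planar over tetrahedral. → square planar.
For [HgI₄]²−: Each iodide is −1; balancing the −2 overall charge requires Hg(II). Mercury is a group-12 element; Hg(II) is therefore d¹⁰. A d¹⁰ ion has no crystal-field stabilisation preference between square planar and tetrahedral, so four ligands adopt the sterically favoured tetrahedral geometry. → tetrahedral.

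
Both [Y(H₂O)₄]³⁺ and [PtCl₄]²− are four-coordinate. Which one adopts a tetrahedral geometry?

[Y(H₂O)₄]³⁺

For [Y(H₂O)₄]³⁺: Summing ligand charges against the +3 overall charge gives an oxidation state of +3 for yttrium. Yttrium is a group-3 element; Y(III) is therefore d⁰. A d⁰ ion has no crystal-field stabilisation preference between square planar and tetrahedral, so four ligands adopt the sterically favoured tetrahedral geometry. → tetrahedral.
For [PtCl₄]²−: Each chloride is −1; balancing the −2 overall charge requires Pt(II). Pt sits in group 10, so the d-electron count is 10 − 2 = 8. A 5d d⁸ ion has a large crystal-field splitting; square planar leaves the high-energy d_{x²−y²} orbital empty and maximises CFSE. → square planar.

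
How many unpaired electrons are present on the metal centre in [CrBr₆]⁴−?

Summing ligand charges against the −4 overall charge gives an oxidation state of +2 for chromium.
Group 6 minus oxidation state 2 gives a d⁴ configuration.
The spin state decides the count: Bromide is a weak-field ligand for a first-row metal, so the complex is high-spin.
An octahedral high-spin d⁴ ion is t₂g³e_g¹, giving 4 unpaired electrons.

4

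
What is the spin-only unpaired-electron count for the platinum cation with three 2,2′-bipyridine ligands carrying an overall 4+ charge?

Summing ligand charges against the +4 overall charge gives an oxidation state of +4 for platinum.
Platinum is a group-10 element; Pt(IV) is therefore d⁶.
Counting donor atoms: 3×2,2′-bipyridine (bidentate) → 6 donors. Coordination number = 6.
The spin state decides the count: a 5d ion has a large Δₒ and is invariably low-spin.
An octahedral low-spin d⁶ ion is t₂g⁶e_g⁰, giving 0 unpaired electrons.

0 unpaired electrons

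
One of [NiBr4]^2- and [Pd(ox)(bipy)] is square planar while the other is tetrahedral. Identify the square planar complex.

For [NiBr4]^2-: Ligand charges: each bromide is −1. With an overall charge of −2 the nickel centre must be in the +2 oxidation state. Group 10 minus oxidation state 2 gives a d⁸ configuration. Bromide is a weak-field ligand. With weak-field ligands the CFSE gain from square planar is small, so a 3d d⁸ ion takes the sterically preferred tetrahedral geometry. → tetrahedral.
For [Pd(ox)(bipy)]: Summing ligand charges against the 0 overall charge gives an oxidation state of +2 for palladium. Group 10 minus oxidation state 2 gives a d⁸ configuration. A 4d d⁸ ion has a large crystal-field splitting; square planar leaves the high-energy d_{x²−y²} orbital empty and maximises CFSE. → square planar.

[Pd(ox)(bipy)]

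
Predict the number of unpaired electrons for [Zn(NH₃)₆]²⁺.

Ammonia is neutral; balancing the +2 overall charge requires Zn(II).
Group 12 minus oxidation state 2 gives a d¹⁰ configuration.
In an octahedral field the d¹⁰ configuration is t₂g⁶e_g⁴, giving 0 unpaired electrons.

0 unpaired electrons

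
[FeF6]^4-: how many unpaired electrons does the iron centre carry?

4 unpaired electrons

Ligand charges: each fluoride is −1. With an overall charge of −4 the iron centre must be in the +2 oxidation state.
Group 8 minus oxidation state 2 gives a d⁶ configuration.
The spin state decides the count: Fluoride is a weak-field ligand for a first-row metal, so the complex is high-spin.
An octahedral high-spin d⁶ ion is t₂g⁴e_g², giving 4 unpaired electrons.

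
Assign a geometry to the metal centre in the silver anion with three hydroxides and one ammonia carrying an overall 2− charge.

Each hydroxide is −1; ammonia is neutral; balancing the −2 overall charge requires Ag(I).
Ag sits in group 11, so the d-electron count is 11 − 1 = 10.
With 4 monodentate ligands the coordination number is 4.
A d¹⁰ ion has no crystal-field stabilisation preference between square planar and tetrahedral, so four ligands adopt the sterically favoured tetrahedral geometry.

tetrahedral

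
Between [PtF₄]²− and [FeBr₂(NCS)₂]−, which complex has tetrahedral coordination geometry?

[FeBr₂(NCS)₂]−

For [PtF₄]²−: Each fluoride is −1; balancing the −2 overall charge requires Pt(II). Group 10 minus oxidation state 2 gives a d⁸ configuration. A 5d d⁸ ion has a large crystal-field splitting; square planar leaves the high-energy d_{x²−y²} orbital empty and maximises CFSE. → square planar.
For [FeBr₂(NCS)₂]−: Summing ligand charges against the −1 overall charge gives an oxidation state of +3 for iron. Fe sits in group 8, so the d-electron count is 8 − 3 = 5. A high-spin d⁵ ion has zero CFSE in either geometry, so four ligands adopt the sterically favoured tetrahedral geometry. → tetrahedral.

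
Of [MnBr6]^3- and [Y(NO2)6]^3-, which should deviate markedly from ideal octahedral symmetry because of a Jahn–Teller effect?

[MnBr6]^3-

[MnBr6]^3-: Summing ligand charges against the −3 overall charge gives an oxidation state of +3 for manganese. Manganese is a group-7 element; Mn(III) is therefore d⁴. Bromide is a weak-field ligand for a first-row metal, so the complex is high-spin. The t₂g³e_g¹ (high-spin) configuration has an unevenly filled e_g set; the Jahn–Teller theorem predicts a tetragonal distortion (typically axial elongation) to lift the degeneracy.
[Y(NO2)6]^3-: Each nitro (N-bound nitrite) is −1; balancing the −3 overall charge requires Y(III). Y sits in group 3, so the d-electron count is 3 − 3 = 0. The d⁰ configuration leaves the e_g set evenly filled (or empty) — no strong Jahn–Teller driving force.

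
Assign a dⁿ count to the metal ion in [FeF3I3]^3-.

Ligand charges: each fluoride is −1; each iodide is −1. With an overall charge of −3 the iron centre must be in the +3 oxidation state.
Group 8 minus oxidation state 3 gives a d⁵ configuration.

d5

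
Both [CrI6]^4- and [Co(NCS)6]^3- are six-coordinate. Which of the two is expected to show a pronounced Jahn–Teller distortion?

[CrI6]^4-

[CrI6]^4-: Summing ligand charges against the −4 overall charge gives an oxidation state of +2 for chromium. Chromium is a group-6 element; Cr(II) is therefore d⁴. Iodide is a weak-field ligand for a first-row metal, so the complex is high-spin. The t₂g³e_g¹ (high-spin) configuration has an unevenly filled e_g set; the Jahn–Teller theorem predicts a tetragonal distortion (typically axial elongation) to lift the degeneracy.
[Co(NCS)6]^3-: Ligand charges: each isothiocyanate is −1. With an overall charge of −3 the cobalt centre must be in the +3 oxidation state. Group 9 minus oxidation state 3 gives a d⁶ configuration. Co(III) has an exceptionally large octahedral splitting and is low-spin with essentially every ligand except fluoride. The d⁶ configuration leaves the e_g set evenly filled (or empty) — no strong Jahn–Teller driving force.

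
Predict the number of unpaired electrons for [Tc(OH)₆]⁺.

0

Summing ligand charges against the +1 overall charge gives an oxidation state of +7 for technetium.
Group 7 minus oxidation state 7 gives a d⁰ configuration.
In an octahedral field the d⁰ configuration is t₂g⁰e_g⁰, giving 0 unpaired electrons.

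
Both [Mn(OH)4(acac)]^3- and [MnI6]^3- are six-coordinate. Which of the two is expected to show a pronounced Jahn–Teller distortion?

[Mn(OH)4(acac)]^3-: Summing ligand charges against the −3 overall charge gives an oxidation state of +2 for manganese. Group 7 minus oxidation state 2 gives a d⁵ configuration. Acetylacetonate and hydroxide are weak-field ligands for a first-row metal, so the complex is high-spin. The d⁵ configuration leaves the e_g set evenly filled (or empty) — no strong Jahn–Teller driving force.
[MnI6]^3-: Ligand charges: each iodide is −1. With an overall charge of −3 the manganese centre must be in the +3 oxidation state. Group 7 minus oxidation state 3 gives a d⁴ configuration. Iodide is a weak-field ligand for a first-row metal, so the complex is high-spin. The t₂g³e_g¹ (high-spin) configuration has an unevenly filled e_g set; the Jahn–Teller theorem predicts a tetragonal distortion (typically axial elongation) to lift the degeneracy.

[MnI6]^3-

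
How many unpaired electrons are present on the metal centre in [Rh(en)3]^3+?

0 unpaired electrons

Summing ligand charges against the +3 overall charge gives an oxidation state of +3 for rhodium.
Rh sits in group 9, so the d-electron count is 9 − 3 = 6.
Counting donor atoms: 3×ethylenediamine (bidentate) → 6 donors. Coordination number = 6.
The spin state decides the count: a 4d ion has a large Δₒ and is invariably low-spin.
An octahedral low-spin d⁶ ion is t₂g⁶e_g⁰, giving 0 unpaired electrons.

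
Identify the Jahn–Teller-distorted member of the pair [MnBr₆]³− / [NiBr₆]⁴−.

[MnBr₆]³−

[MnBr₆]³−: Summing ligand charges against the −3 overall charge gives an oxidation state of +3 for manganese. Manganese is a group-7 element; Mn(III) is therefore d⁴. Bromide is a weak-field ligand for a first-row metal, so the complex is high-spin. The t₂g³e_g¹ (high-spin) configuration has an unevenly filled e_g set; the Jahn–Teller theorem predicts a tetragonal distortion (typically axial elongation) to lift the degeneracy.
[NiBr₆]⁴−: Summing ligand charges against the −4 overall charge gives an oxidation state of +2 for nickel. Group 10 minus oxidation state 2 gives a d⁸ configuration. The d⁸ configuration leaves the e_g set evenly filled (or empty) — no strong Jahn–Teller driving force.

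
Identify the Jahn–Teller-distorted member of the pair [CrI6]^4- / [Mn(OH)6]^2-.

[CrI6]^4-

[CrI6]^4-: Summing ligand charges against the −4 overall charge gives an oxidation state of +2 for chromium. Chromium is a group-6 element; Cr(II) is therefore d⁴. Iodide is a weak-field ligand for a first-row metal, so the complex is high-spin. The t₂g³e_g¹ (high-spin) configuration has an unevenly filled e_g set; the Jahn–Teller theorem predicts a tetragonal distortion (typically axial elongation) to lift the degeneracy.
[Mn(OH)6]^2-: Each hydroxide is −1; balancing the −2 overall charge requires Mn(IV). Group 7 minus oxidation state 4 gives a d³ configuration. The d³ configuration leaves the e_g set evenly filled (or empty) — no strong Jahn–Teller driving force.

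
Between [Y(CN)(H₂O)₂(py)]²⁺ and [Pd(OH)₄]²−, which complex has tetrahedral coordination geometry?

[Y(CN)(H₂O)₂(py)]²⁺

For [Y(CN)(H₂O)₂(py)]²⁺: Each cyanide is −1; water is neutral; pyridine is neutral; balancing the +2 overall charge requires Y(III). Group 3 minus oxidation state 3 gives a d⁰ configuration. A d⁰ ion has no crystal-field stabilisation preference between square planar and tetrahedral, so four ligands adopt the sterically favoured tetrahedral geometry. → tetrahedral.
For [Pd(OH)₄]²−: Ligand charges: each hydroxide is −1. With an overall charge of −2 the palladium centre must be in the +2 oxidation state. Group 10 minus oxidation state 2 gives a d⁸ configuration. A 4d d⁸ ion has a large crystal-field splitting; square planar leaves the high-energy d_{x²−y²} orbital empty and maximises CFSE. → square planar.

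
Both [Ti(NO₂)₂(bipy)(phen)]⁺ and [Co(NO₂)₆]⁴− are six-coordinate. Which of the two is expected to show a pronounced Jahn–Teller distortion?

[Co(NO₂)₆]⁴−

[Ti(NO₂)₂(bipy)(phen)]⁺: Ligand charges: each nitro (N-bound nitrite) is −1; 2,2′-bipyridine is neutral; 1,10-phenanthroline is neutral. With an overall charge of +1 the titanium centre must be in the +3 oxidation state. Ti sits in group 4, so the d-electron count is 4 − 3 = 1. The d¹ configuration leaves the e_g set evenly filled (or empty) — no strong Jahn–Teller driving force.
[Co(NO₂)₆]⁴−: Each nitro (N-bound nitrite) is −1; balancing the −4 overall charge requires Co(II). Group 9 minus oxidation state 2 gives a d⁷ configuration. Nitro (N-bound nitrite) is a strong-field ligand (high in the spectrochemical series) for a first-row metal, so the complex is low-spin. The t₂g⁶e_g¹ (low-spin) configuration has an unevenly filled e_g set; the Jahn–Teller theorem predicts a tetragonal distortion (typically axial elongation) to lift the degeneracy.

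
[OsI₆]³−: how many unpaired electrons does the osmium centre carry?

1

Ligand charges: each iodide is −1. With an overall charge of −3 the osmium centre must be in the +3 oxidation state.
Osmium is a group-8 element; Os(III) is therefore d⁵.
The spin state decides the count: a 5d ion has a large Δₒ and is invariably low-spin.
An octahedral low-spin d⁵ ion is t₂g⁵e_g⁰, giving 1 unpaired electron.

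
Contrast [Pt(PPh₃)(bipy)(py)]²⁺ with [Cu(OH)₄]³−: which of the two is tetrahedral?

For [Pt(PPh₃)(bipy)(py)]²⁺: Triphenylphosphine is neutral; 2,2′-bipyridine is neutral; pyridine is neutral; balancing the +2 overall charge requires Pt(II). Pt sits in group 10, so the d-electron count is 10 − 2 = 8. A 5d d⁸ ion has a large crystal-field splitting; square planar leaves the high-energy d_{x²−y²} orbital empty and maximises CFSE. → square planar.
For [Cu(OH)₄]³−: Ligand charges: each hydroxide is −1. With an overall charge of −3 the copper centre must be in the +1 oxidation state. Group 11 minus oxidation state 1 gives a d¹⁰ configuration. A d¹⁰ ion has no crystal-field stabilisation preference between square planar and tetrahedral, so four ligands adopt the sterically favoured tetrahedral geometry. → tetrahedral.

[Cu(OH)₄]³−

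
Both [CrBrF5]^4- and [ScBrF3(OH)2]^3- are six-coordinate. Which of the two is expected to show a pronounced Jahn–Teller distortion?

[CrBrF5]^4-

[CrBrF5]^4-: Summing ligand charges against the −4 overall charge gives an oxidation state of +2 for chromium. Chromium is a group-6 element; Cr(II) is therefore d⁴. Bromide and fluoride are weak-field ligands for a first-row metal, so the complex is high-spin. The t₂g³e_g¹ (high-spin) configuration has an unevenly filled e_g set; the Jahn–Teller theorem predicts a tetragonal distortion (typically axial elongation) to lift the degeneracy.
[ScBrF3(OH)2]^3-: Summing ligand charges against the −3 overall charge gives an oxidation state of +3 for scandium. Sc sits in group 3, so the d-electron count is 3 − 3 = 0. The d⁰ configuration leaves the e_g set evenly filled (or empty) — no strong Jahn–Teller driving force.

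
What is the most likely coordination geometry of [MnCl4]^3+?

tetrahedral

Ligand charges: each chloride is −1. With an overall charge of +3 the manganese centre must be in the +7 oxidation state.
Group 7 minus oxidation state 7 gives a d⁰ configuration.
Coordination number: 4.
A d⁰ ion has no crystal-field stabilisation preference between square planar and tetrahedral, so four ligands adopt the sterically favoured tetrahedral geometry.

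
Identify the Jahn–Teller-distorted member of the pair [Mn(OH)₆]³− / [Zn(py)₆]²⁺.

[Mn(OH)₆]³−

[Mn(OH)₆]³−: Summing ligand charges against the −3 overall charge gives an oxidation state of +3 for manganese. Group 7 minus oxidation state 3 gives a d⁴ configuration. Hydroxide is a weak-field ligand for a first-row metal, so the complex is high-spin. The t₂g³e_g¹ (high-spin) configuration has an unevenly filled e_g set; the Jahn–Teller theorem predicts a tetragonal distortion (typically axial elongation) to lift the degeneracy.
[Zn(py)₆]²⁺: Pyridine is neutral; balancing the +2 overall charge requires Zn(II). Group 12 minus oxidation state 2 gives a d¹⁰ configuration. The d¹⁰ configuration leaves the e_g set evenly filled (or empty) — no strong Jahn–Teller driving force.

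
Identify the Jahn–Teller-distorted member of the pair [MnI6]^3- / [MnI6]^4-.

[MnI6]^3-: Each iodide is −1; balancing the −3 overall charge requires Mn(III). Manganese is a group-7 element; Mn(III) is therefore d⁴. Iodide is a weak-field ligand for a first-row metal, so the complex is high-spin. The t₂g³e_g¹ (high-spin) configuration has an unevenly filled e_g set; the Jahn–Teller theorem predicts a tetragonal distortion (typically axial elongation) to lift the degeneracy.
[MnI6]^4-: Each iodide is −1; balancing the −4 overall charge requires Mn(II). Manganese is a group-7 element; Mn(II) is therefore d⁵. Iodide is a weak-field ligand for a first-row metal, so the complex is high-spin. The d⁵ configuration leaves the e_g set evenly filled (or empty) — no strong Jahn–Teller driving force.

[MnI6]^3-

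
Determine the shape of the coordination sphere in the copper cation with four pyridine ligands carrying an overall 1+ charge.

tetrahedral

Pyridine is neutral; balancing the +1 overall charge requires Cu(I).
Copper is a group-11 element; Cu(I) is therefore d¹⁰.
With 4 monodentate ligands the coordination number is 4.
A d¹⁰ ion has no crystal-field stabilisation preference between square planar and tetrahedral, so four ligands adopt the sterically favoured tetrahedral geometry.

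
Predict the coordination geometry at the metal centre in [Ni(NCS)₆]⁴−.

octahedral

Summing ligand charges against the −4 overall charge gives an oxidation state of +2 for nickel.
Nickel is a group-10 element; Ni(II) is therefore d⁸.
Coordination number: 6.
Six donors around a single metal centre give an octahedral coordination sphere.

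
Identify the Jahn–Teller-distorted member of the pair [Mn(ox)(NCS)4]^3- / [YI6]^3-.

[Mn(ox)(NCS)4]^3-: Each oxalate is −2; each isothiocyanate is −1; balancing the −3 overall charge requires Mn(III). Mn sits in group 7, so the d-electron count is 7 − 3 = 4. Isothiocyanate and oxalate are weak-field ligands for a first-row metal, so the complex is high-spin. The t₂g³e_g¹ (high-spin) configuration has an unevenly filled e_g set; the Jahn–Teller theorem predicts a tetragonal distortion (typically axial elongation) to lift the degeneracy.
[YI6]^3-: Summing ligand charges against the −3 overall charge gives an oxidation state of +3 for yttrium. Yttrium is a group-3 element; Y(III) is therefore d⁰. The d⁰ configuration leaves the e_g set evenly filled (or empty) — no strong Jahn–Teller driving force.

[Mn(ox)(NCS)4]^3-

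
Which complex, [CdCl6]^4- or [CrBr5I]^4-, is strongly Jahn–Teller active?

[CdCl6]^4-: Ligand charges: each chloride is −1. With an overall charge of −4 the cadmium centre must be in the +2 oxidation state. Group 12 minus oxidation state 2 gives a d¹⁰ configuration. The d¹⁰ configuration leaves the e_g set evenly filled (or empty) — no strong Jahn–Teller driving force.
[CrBr5I]^4-: Each bromide is −1; each iodide is −1; balancing the −4 overall charge requires Cr(II). Chromium is a group-6 element; Cr(II) is therefore d⁴. Bromide and iodide are weak-field ligands for a first-row metal, so the complex is high-spin. The t₂g³e_g¹ (high-spin) configuration has an unevenly filled e_g set; the Jahn–Teller theorem predicts a tetragonal distortion (typically axial elongation) to lift the degeneracy.

[CrBr5I]^4-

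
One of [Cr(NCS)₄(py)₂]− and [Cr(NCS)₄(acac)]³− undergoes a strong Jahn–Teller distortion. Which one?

[Cr(NCS)₄(py)₂]−: Ligand charges: each isothiocyanate is −1; pyridine is neutral. With an overall charge of −1 the chromium centre must be in the +3 oxidation state. Group 6 minus oxidation state 3 gives a d³ configuration. The d³ configuration leaves the e_g set evenly filled (or empty) — no strong Jahn–Teller driving force.
[Cr(NCS)₄(acac)]³−: Summing ligand charges against the −3 overall charge gives an oxidation state of +2 for chromium. Chromium is a group-6 element; Cr(II) is therefore d⁴. Acetylacetonate and isothiocyanate are weak-field ligands for a first-row metal, so the complex is high-spin. The t₂g³e_g¹ (high-spin) configuration has an unevenly filled e_g set; the Jahn–Teller theorem predicts a tetragonal distortion (typically axial elongation) to lift the degeneracy.

[Cr(NCS)₄(acac)]³−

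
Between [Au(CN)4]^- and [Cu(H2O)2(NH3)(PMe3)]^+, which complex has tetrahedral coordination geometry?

[Cu(H2O)2(NH3)(PMe3)]^+

For [Au(CN)4]^-: Ligand charges: each cyanide is −1. With an overall charge of −1 the gold centre must be in the +3 oxidation state. Group 11 minus oxidation state 3 gives a d⁸ configuration. A 5d d⁸ ion has a large crystal-field splitting; square planar leaves the high-energy d_{x²−y²} orbital empty and maximises CFSE. → square planar.
For [Cu(H2O)2(NH3)(PMe3)]^+: Summing ligand charges against the +1 overall charge gives an oxidation state of +1 for copper. Group 11 minus oxidation state 1 gives a d¹⁰ configuration. A d¹⁰ ion has no crystal-field stabilisation preference between square planar and tetrahedral, so four ligands adopt the sterically favoured tetrahedral geometry. → tetrahedral.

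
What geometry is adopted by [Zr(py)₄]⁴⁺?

Summing ligand charges against the +4 overall charge gives an oxidation state of +4 for zirconium.
Group 4 minus oxidation state 4 gives a d⁰ configuration.
With 4 monodentate ligands the coordination number is 4.
A d⁰ ion has no crystal-field stabilisation preference between square planar and tetrahedral, so four ligands adopt the sterically favoured tetrahedral geometry.

tetrahedral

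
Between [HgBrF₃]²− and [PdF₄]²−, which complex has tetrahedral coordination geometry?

For [HgBrF₃]²−: Ligand charges: each bromide is −1; each fluoride is −1. With an overall charge of −2 the mercury centre must be in the +2 oxidation state. Group 12 minus oxidation state 2 gives a d¹⁰ configuration. A d¹⁰ ion has no crystal-field stabilisation preference between square planar and tetrahedral, so four ligands adopt the sterically favoured tetrahedral geometry. → tetrahedral.
For [PdF₄]²−: Each fluoride is −1; balancing the −2 overall charge requires Pd(II). Palladium is a group-10 element; Pd(II) is therefore d⁸. A 4d d⁸ ion has a large crystal-field splitting; square planar leaves the high-energy d_{x²−y²} orbital empty and maximises CFSE. → square planar.

[HgBrF₃]²−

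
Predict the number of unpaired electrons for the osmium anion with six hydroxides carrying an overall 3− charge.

Each hydroxide is −1; balancing the −3 overall charge requires Os(III).
Osmium is a group-8 element; Os(III) is therefore d⁵.
The spin state decides the count: a 5d ion has a large Δₒ and is invariably low-spin.
An octahedral low-spin d⁵ ion is t₂g⁵e_g⁰, giving 1 unpaired electron.

1 unpaired electron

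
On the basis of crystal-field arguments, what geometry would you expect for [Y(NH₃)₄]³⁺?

tetrahedral

Ligand charges: ammonia is neutral. With an overall charge of +3 the yttrium centre must be in the +3 oxidation state.
Group 3 minus oxidation state 3 gives a d⁰ configuration.
With 4 monodentate ligands the coordination number is 4.
A d⁰ ion has no crystal-field stabilisation preference between square planar and tetrahedral, so four ligands adopt the sterically favoured tetrahedral geometry.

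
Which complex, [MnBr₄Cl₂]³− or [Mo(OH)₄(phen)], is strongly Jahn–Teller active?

[MnBr₄Cl₂]³−: Each bromide is −1; each chloride is −1; balancing the −3 overall charge requires Mn(III). Mn sits in group 7, so the d-electron count is 7 − 3 = 4. Bromide and chloride are weak-field ligands for a first-row metal, so the complex is high-spin. The t₂g³e_g¹ (high-spin) configuration has an unevenly filled e_g set; the Jahn–Teller theorem predicts a tetragonal distortion (typically axial elongation) to lift the degeneracy.
[Mo(OH)₄(phen)]: Summing ligand charges against the 0 overall charge gives an oxidation state of +4 for molybdenum. Mo sits in group 6, so the d-electron count is 6 − 4 = 2. The d² configuration leaves the e_g set evenly filled (or empty) — no strong Jahn–Teller driving force.

[MnBr₄Cl₂]³−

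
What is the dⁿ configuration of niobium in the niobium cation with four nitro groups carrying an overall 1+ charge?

d⁰

Ligand charges: each nitro (N-bound nitrite) is −1. With an overall charge of +1 the niobium centre must be in the +5 oxidation state.
Group 5 minus oxidation state 5 gives a d⁰ configuration.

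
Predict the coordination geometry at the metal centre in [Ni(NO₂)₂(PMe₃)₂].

square planar

Summing ligand charges against the 0 overall charge gives an oxidation state of +2 for nickel.
Group 10 minus oxidation state 2 gives a d⁸ configuration.
Coordination number: 4.
Nitro (N-bound nitrite) and trimethylphosphine are strong-field ligands (high in the spectrochemical series).
A 3d d⁸ ion with strong-field ligands gains enough CFSE to favour square planar over tetrahedral.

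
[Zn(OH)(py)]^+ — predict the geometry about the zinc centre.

Each hydroxide is −1; pyridine is neutral; balancing the +1 overall charge requires Zn(II).
Zn sits in group 12, so the d-electron count is 12 − 2 = 10.
With 2 monodentate ligands the coordination number is 2.
A d¹⁰ ion with only two ligands adopts a linear arrangement (sp hybridisation; no CFSE preference).

linear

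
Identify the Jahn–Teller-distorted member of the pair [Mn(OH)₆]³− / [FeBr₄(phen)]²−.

[Mn(OH)₆]³−: Ligand charges: each hydroxide is −1. With an overall charge of −3 the manganese centre must be in the +3 oxidation state. Mn sits in group 7, so the d-electron count is 7 − 3 = 4. Hydroxide is a weak-field ligand for a first-row metal, so the complex is high-spin. The t₂g³e_g¹ (high-spin) configuration has an unevenly filled e_g set; the Jahn–Teller theorem predicts a tetragonal distortion (typically axial elongation) to lift the degeneracy.
[FeBr₄(phen)]²−: Each bromide is −1; 1,10-phenanthroline is neutral; balancing the −2 overall charge requires Fe(II). Group 8 minus oxidation state 2 gives a d⁶ configuration. Bromide is a weak-field ligand for a first-row metal, so the complex is high-spin. The d⁶ configuration leaves the e_g set evenly filled (or empty) — no strong Jahn–Teller driving force.

[Mn(OH)₆]³−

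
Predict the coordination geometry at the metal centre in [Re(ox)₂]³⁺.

tetrahedral

Each oxalate is −2; balancing the +3 overall charge requires Re(VII).
Re sits in group 7, so the d-electron count is 7 − 7 = 0.
Counting donor atoms: 2×oxalate (bidentate) → 4 donors. Coordination number = 4.
A d⁰ ion has no crystal-field stabilisation preference between square planar and tetrahedral, so four ligands adopt the sterically favoured tetrahedral geometry.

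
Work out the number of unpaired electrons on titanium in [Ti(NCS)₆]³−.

Each isothiocyanate is −1; balancing the −3 overall charge requires Ti(III).
Ti sits in group 4, so the d-electron count is 4 − 3 = 1.
In an octahedral field the d¹ configuration is t₂g¹e_g⁰ (only one arrangement possible), giving 1 unpaired electron.

1 unpaired electron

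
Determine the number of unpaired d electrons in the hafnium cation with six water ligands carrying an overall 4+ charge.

0

Ligand charges: water is neutral. With an overall charge of +4 the hafnium centre must be in the +4 oxidation state.
Group 4 minus oxidation state 4 gives a d⁰ configuration.
In an octahedral field the d⁰ configuration is t₂g⁰e_g⁰, giving 0 unpaired electrons.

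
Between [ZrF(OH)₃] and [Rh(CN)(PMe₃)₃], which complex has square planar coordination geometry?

For [ZrF(OH)₃]: Each fluoride is −1; each hydroxide is −1; balancing the 0 overall charge requires Zr(IV). Group 4 minus oxidation state 4 gives a d⁰ configuration. A d⁰ ion has no crystal-field stabilisation preference between square planar and tetrahedral, so four ligands adopt the sterically favoured tetrahedral geometry. → tetrahedral.
For [Rh(CN)(PMe₃)₃]: Ligand charges: each cyanide is −1; trimethylphosphine is neutral. With an overall charge of 0 the rhodium centre must be in the +1 oxidation state. Rhodium is a group-9 element; Rh(I) is therefore d⁸. A 4d d⁸ ion has a large crystal-field splitting; square planar leaves the high-energy d_{x²−y²} orbital empty and maximises CFSE. → square planar.

[Rh(CN)(PMe₃)₃]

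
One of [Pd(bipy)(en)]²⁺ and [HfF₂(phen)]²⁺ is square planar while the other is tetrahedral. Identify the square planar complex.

[Pd(bipy)(en)]²⁺

For [Pd(bipy)(en)]²⁺: Summing ligand charges against the +2 overall charge gives an oxidation state of +2 for palladium. Group 10 minus oxidation state 2 gives a d⁸ configuration. A 4d d⁸ ion has a large crystal-field splitting; square planar leaves the high-energy d_{x²−y²} orbital empty and maximises CFSE. → square planar.
For [HfF₂(phen)]²⁺: Each fluoride is −1; 1,10-phenanthroline is neutral; balancing the +2 overall charge requires Hf(IV). Group 4 minus oxidation state 4 gives a d⁰ configuration. A d⁰ ion has no crystal-field stabilisation preference between square planar and tetrahedral, so four ligands adopt the sterically favoured tetrahedral geometry. → tetrahedral.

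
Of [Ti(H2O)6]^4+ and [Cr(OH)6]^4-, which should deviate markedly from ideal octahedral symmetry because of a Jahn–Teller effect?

[Cr(OH)6]^4-

[Ti(H2O)6]^4+: Summing ligand charges against the +4 overall charge gives an oxidation state of +4 for titanium. Titanium is a group-4 element; Ti(IV) is therefore d⁰. The d⁰ configuration leaves the e_g set evenly filled (or empty) — no strong Jahn–Teller driving force.
[Cr(OH)6]^4-: Summing ligand charges against the −4 overall charge gives an oxidation state of +2 for chromium. Group 6 minus oxidation state 2 gives a d⁴ configuration. Hydroxide is a weak-field ligand for a first-row metal, so the complex is high-spin. The t₂g³e_g¹ (high-spin) configuration has an unevenly filled e_g set; the Jahn–Teller theorem predicts a tetragonal distortion (typically axial elongation) to lift the degeneracy.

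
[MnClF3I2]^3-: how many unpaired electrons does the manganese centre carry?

Each chloride is −1; each fluoride is −1; each iodide is −1; balancing the −3 overall charge requires Mn(III).
Group 7 minus oxidation state 3 gives a d⁴ configuration.
The spin state decides the count: Chloride, fluoride, and iodide are weak-field ligands for a first-row metal, so the complex is high-spin.
An octahedral high-spin d⁴ ion is t₂g³e_g¹, giving 4 unpaired electrons.

4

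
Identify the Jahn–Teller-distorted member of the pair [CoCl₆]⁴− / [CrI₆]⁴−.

[CrI₆]⁴−

[CoCl₆]⁴−: Summing ligand charges against the −4 overall charge gives an oxidation state of +2 for cobalt. Co sits in group 9, so the d-electron count is 9 − 2 = 7. Chloride is a weak-field ligand for a first-row metal, so the complex is high-spin. The d⁷ configuration leaves the e_g set evenly filled (or empty) — no strong Jahn–Teller driving force.
[CrI₆]⁴−: Ligand charges: each iodide is −1. With an overall charge of −4 the chromium centre must be in the +2 oxidation state. Group 6 minus oxidation state 2 gives a d⁴ configuration. Iodide is a weak-field ligand for a first-row metal, so the complex is high-spin. The t₂g³e_g¹ (high-spin) configuration has an unevenly filled e_g set; the Jahn–Teller theorem predicts a tetragonal distortion (typically axial elongation) to lift the degeneracy.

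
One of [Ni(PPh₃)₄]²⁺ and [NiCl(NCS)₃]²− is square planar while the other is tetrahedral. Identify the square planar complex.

For [Ni(PPh₃)₄]²⁺: Summing ligand charges against the +2 overall charge gives an oxidation state of +2 for nickel. Ni sits in group 10, so the d-electron count is 10 − 2 = 8. Triphenylphosphine is a strong-field ligand (high in the spectrochemical series). A 3d d⁸ ion with strong-field ligands gains enough CFSE to favour square planar over tetrahedral. → square planar.
For [NiCl(NCS)₃]²−: Ligand charges: each chloride is −1; each isothiocyanate is −1. With an overall charge of −2 the nickel centre must be in the +2 oxidation state. Nickel is a group-10 element; Ni(II) is therefore d⁸. Chloride and isothiocyanate are weak-field ligands. With weak-field ligands the CFSE gain from square planar is small, so a 3d d⁸ ion takes the sterically preferred tetrahedral geometry. → tetrahedral.

[Ni(PPh₃)₄]²⁺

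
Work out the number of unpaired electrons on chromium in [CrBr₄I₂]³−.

Ligand charges: each bromide is −1; each iodide is −1. With an overall charge of −3 the chromium centre must be in the +3 oxidation state.
Chromium is a group-6 element; Cr(III) is therefore d³.
In an octahedral field the d³ configuration is t₂g³e_g⁰ (only one arrangement possible), giving 3 unpaired electrons.

3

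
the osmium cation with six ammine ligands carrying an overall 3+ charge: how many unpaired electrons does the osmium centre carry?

1 unpaired electron

Ammonia is neutral; balancing the +3 overall charge requires Os(III).
Group 8 minus oxidation state 3 gives a d⁵ configuration.
The spin state decides the count: a 5d ion has a large Δₒ and is invariably low-spin.
An octahedral low-spin d⁵ ion is t₂g⁵e_g⁰, giving 1 unpaired electron.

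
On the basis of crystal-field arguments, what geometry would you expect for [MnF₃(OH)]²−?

tetrahedral

Each fluoride is −1; each hydroxide is −1; balancing the −2 overall charge requires Mn(II).
Mn sits in group 7, so the d-electron count is 7 − 2 = 5.
With 4 monodentate ligands the coordination number is 4.
Fluoride and hydroxide are weak-field ligands.
A high-spin d⁵ ion has zero CFSE in either geometry, so four ligands adopt the sterically favoured tetrahedral geometry.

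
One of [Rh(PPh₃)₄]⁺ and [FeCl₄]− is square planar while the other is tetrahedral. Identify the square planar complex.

For [Rh(PPh₃)₄]⁺: Ligand charges: triphenylphosphine is neutral. With an overall charge of +1 the rhodium centre must be in the +1 oxidation state. Rhodium is a group-9 element; Rh(I) is therefore d⁸. A 4d d⁸ ion has a large crystal-field splitting; square planar leaves the high-energy d_{x²−y²} orbital empty and maximises CFSE. → square planar.
For [FeCl₄]−: Ligand charges: each chloride is −1. With an overall charge of −1 the iron centre must be in the +3 oxidation state. Group 8 minus oxidation state 3 gives a d⁵ configuration. A high-spin d⁵ ion has zero CFSE in either geometry, so four ligands adopt the sterically favoured tetrahedral geometry. → tetrahedral.

[Rh(PPh₃)₄]⁺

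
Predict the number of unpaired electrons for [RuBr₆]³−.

1

Ligand charges: each bromide is −1. With an overall charge of −3 the ruthenium centre must be in the +3 oxidation state.
Group 8 minus oxidation state 3 gives a d⁵ configuration.
The spin state decides the count: a 4d ion has a large Δₒ and is invariably low-spin.
An octahedral low-spin d⁵ ion is t₂g⁵e_g⁰, giving 1 unpaired electron.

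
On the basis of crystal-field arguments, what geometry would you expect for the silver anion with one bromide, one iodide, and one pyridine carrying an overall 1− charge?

trigonal planar

Ligand charges: each bromide is −1; each iodide is −1; pyridine is neutral. With an overall charge of −1 the silver centre must be in the +1 oxidation state.
Silver is a group-11 element; Ag(I) is therefore d¹⁰.
With 3 monodentate ligands the coordination number is 3.
Three ligands around a d¹⁰ centre minimise repulsion in a trigonal-planar arrangement.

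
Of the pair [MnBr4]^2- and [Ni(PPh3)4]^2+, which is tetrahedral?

[MnBr4]^2-

For [MnBr4]^2-: Ligand charges: each bromide is −1. With an overall charge of −2 the manganese centre must be in the +2 oxidation state. Mn sits in group 7, so the d-electron count is 7 − 2 = 5. A high-spin d⁵ ion has zero CFSE in either geometry, so four ligands adopt the sterically favoured tetrahedral geometry. → tetrahedral.
For [Ni(PPh3)4]^2+: Summing ligand charges against the +2 overall charge gives an oxidation state of +2 for nickel. Group 10 minus oxidation state 2 gives a d⁸ configuration. Triphenylphosphine is a strong-field ligand (high in the spectrochemical series). A 3d d⁸ ion with strong-field ligands gains enough CFSE to favour square planar over tetrahedral. → square planar.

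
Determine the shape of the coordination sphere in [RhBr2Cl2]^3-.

Ligand charges: each bromide is −1; each chloride is −1. With an overall charge of −3 the rhodium centre must be in the +1 oxidation state.
Rh sits in group 9, so the d-electron count is 9 − 1 = 8.
Coordination number: 4.
A 4d d⁸ ion has a large crystal-field splitting; square planar leaves the high-energy d_{x²−y²} orbital empty and maximises CFSE.

square planar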